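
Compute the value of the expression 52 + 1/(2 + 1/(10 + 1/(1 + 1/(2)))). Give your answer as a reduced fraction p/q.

Start with 2.
1 + 1/(2/1) = 1 + 1/2 = 3/2
10 + 1/(3/2) = 10 + 2/3 = 32/3
2 + 1/(32/3) = 2 + 3/32 = 67/32
52 + 1/(67/32) = 52 + 32/67 = 3516/67

3516/67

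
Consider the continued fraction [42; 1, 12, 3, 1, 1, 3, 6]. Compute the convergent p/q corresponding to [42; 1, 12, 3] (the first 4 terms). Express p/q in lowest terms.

Collapse the nested fraction from the inside out:
Start with 3.
12 + 1/(3/1) = 12 + 1/3 = 37/3
1 + 1/(37/3) = 1 + 3/37 = 40/37
42 + 1/(40/37) = 42 + 37/40 = 1717/40

1717/40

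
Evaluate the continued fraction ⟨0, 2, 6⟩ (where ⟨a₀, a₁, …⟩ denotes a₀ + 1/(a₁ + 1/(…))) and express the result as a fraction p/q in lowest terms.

Start with 6.
2 + 1/(6/1) = 2 + 1/6 = 13/6
0 + 1/(13/6) = 0 + 6/13 = 6/13

6/13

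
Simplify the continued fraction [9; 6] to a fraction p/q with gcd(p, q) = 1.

a_0 = 9: 9/1
a_1 = 6: 55/6

55/6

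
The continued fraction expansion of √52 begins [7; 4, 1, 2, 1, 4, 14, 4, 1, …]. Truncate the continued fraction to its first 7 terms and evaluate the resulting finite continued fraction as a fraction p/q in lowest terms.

a_0 = 7: 7/1
a_1 = 4: 29/4
a_2 = 1: 36/5
a_3 = 2: 101/14
a_4 = 1: 137/19
a_5 = 4: 649/90
a_6 = 14: 9223/1279

9223/1279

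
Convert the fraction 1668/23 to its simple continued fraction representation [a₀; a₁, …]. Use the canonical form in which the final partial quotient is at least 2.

[72; 1, 1, 11]

1668 ÷ 23 → quotient 72, remainder 12
23 ÷ 12 → quotient 1, remainder 11
12 ÷ 11 → quotient 1, remainder 1
11 ÷ 1 → quotient 11, remainder 0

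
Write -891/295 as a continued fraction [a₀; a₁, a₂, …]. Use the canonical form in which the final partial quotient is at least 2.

[-4; 1, 48, 6]

-891 = -4·295 + 289, so a_0 = -4
295 = 1·289 + 6, so a_1 = 1
289 = 48·6 + 1, so a_2 = 48
6 = 6·1 + 0, so a_3 = 6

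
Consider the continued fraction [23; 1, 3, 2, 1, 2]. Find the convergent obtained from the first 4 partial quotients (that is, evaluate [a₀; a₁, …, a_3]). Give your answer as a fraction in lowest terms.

Use the convergent recurrence hₖ = aₖ·hₖ₋₁ + hₖ₋₂ (and likewise for the denominators kₖ):
a_0 = 23: 23/1
a_1 = 1: 24/1
a_2 = 3: 95/4
a_3 = 2: 214/9

214/9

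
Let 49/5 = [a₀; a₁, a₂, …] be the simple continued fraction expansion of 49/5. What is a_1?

Run the Euclidean algorithm, recording each quotient:
49 ÷ 5 → quotient 9, remainder 4
5 ÷ 4 → quotient 1, remainder 1

1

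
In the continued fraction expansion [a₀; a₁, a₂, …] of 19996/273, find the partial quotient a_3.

Repeatedly divide and take the remainder:
19996 = 73·273 + 67, so a_0 = 73
273 = 4·67 + 5, so a_1 = 4
67 = 13·5 + 2, so a_2 = 13
5 = 2·2 + 1, so a_3 = 2

2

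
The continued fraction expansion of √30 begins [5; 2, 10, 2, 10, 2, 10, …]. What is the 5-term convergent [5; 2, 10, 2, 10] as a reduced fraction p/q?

Collapse the nested fraction from the inside out:
Start with 10.
2 + 1/(10/1) = 2 + 1/10 = 21/10
10 + 1/(21/10) = 10 + 10/21 = 220/21
2 + 1/(220/21) = 2 + 21/220 = 461/220
5 + 1/(461/220) = 5 + 220/461 = 2525/461

2525/461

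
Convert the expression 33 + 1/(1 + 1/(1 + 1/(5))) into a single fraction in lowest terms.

Collapse the nested fraction from the inside out:
Start with 5.
1 + 1/(5/1) = 1 + 1/5 = 6/5
1 + 1/(6/5) = 1 + 5/6 = 11/6
33 + 1/(11/6) = 33 + 6/11 = 369/11

369/11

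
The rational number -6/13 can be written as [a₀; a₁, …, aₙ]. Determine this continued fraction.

[-1; 1, 1, 6]

Apply division with remainder until the remainder is 0:
-6 = -1·13 + 7, so a_0 = -1
13 = 1·7 + 6, so a_1 = 1
7 = 1·6 + 1, so a_2 = 1
6 = 6·1 + 0, so a_3 = 6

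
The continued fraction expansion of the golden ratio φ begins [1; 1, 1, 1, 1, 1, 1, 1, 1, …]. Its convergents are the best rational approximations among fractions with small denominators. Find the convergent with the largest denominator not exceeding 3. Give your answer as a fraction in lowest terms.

a_0 = 1: 1/1  (≤ bound)
a_1 = 1: 2/1  (≤ bound)
a_2 = 1: 3/2  (≤ bound)
a_3 = 1: 5/3  (≤ bound)
a_4 = 1: 8/5  (> 3, stop)

5/3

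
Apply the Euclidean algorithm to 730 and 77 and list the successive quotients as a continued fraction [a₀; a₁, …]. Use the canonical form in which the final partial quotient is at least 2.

730 ÷ 77 → quotient 9, remainder 37
77 ÷ 37 → quotient 2, remainder 3
37 ÷ 3 → quotient 12, remainder 1
3 ÷ 1 → quotient 3, remainder 0

[9; 2, 12, 3]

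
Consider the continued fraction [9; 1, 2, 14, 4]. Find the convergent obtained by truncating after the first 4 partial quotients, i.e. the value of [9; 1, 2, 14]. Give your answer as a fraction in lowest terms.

416/43

a_0 = 9: 9/1
a_1 = 1: 10/1
a_2 = 2: 29/3
a_3 = 14: 416/43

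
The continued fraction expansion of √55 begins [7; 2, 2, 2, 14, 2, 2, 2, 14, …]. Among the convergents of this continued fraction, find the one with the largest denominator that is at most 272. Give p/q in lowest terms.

List convergents until the denominator exceeds the bound:
a_0 = 7: 7/1  (≤ bound)
a_1 = 2: 15/2  (≤ bound)
a_2 = 2: 37/5  (≤ bound)
a_3 = 2: 89/12  (≤ bound)
a_4 = 14: 1283/173  (≤ bound)
a_5 = 2: 2655/358  (> 272, stop)

1283/173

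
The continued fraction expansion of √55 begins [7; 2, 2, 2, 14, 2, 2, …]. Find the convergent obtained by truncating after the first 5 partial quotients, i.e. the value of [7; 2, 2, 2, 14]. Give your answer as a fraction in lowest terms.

Use the convergent recurrence hₖ = aₖ·hₖ₋₁ + hₖ₋₂ (and likewise for the denominators kₖ):
a_0 = 7: 7/1
a_1 = 2: 15/2
a_2 = 2: 37/5
a_3 = 2: 89/12
a_4 = 14: 1283/173

1283/173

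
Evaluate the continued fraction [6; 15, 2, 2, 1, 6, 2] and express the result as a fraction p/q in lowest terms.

9449/1558

Start with 2.
6 + 1/(2/1) = 6 + 1/2 = 13/2
1 + 1/(13/2) = 1 + 2/13 = 15/13
2 + 1/(15/13) = 2 + 13/15 = 43/15
2 + 1/(43/15) = 2 + 15/43 = 101/43
15 + 1/(101/43) = 15 + 43/101 = 1558/101
6 + 1/(1558/101) = 6 + 101/1558 = 9449/1558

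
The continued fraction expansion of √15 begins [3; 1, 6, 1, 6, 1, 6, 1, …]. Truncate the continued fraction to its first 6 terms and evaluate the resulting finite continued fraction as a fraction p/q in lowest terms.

Start with 1.
6 + 1/(1/1) = 6 + 1/1 = 7/1
1 + 1/(7/1) = 1 + 1/7 = 8/7
6 + 1/(8/7) = 6 + 7/8 = 55/8
1 + 1/(55/8) = 1 + 8/55 = 63/55
3 + 1/(63/55) = 3 + 55/63 = 244/63

244/63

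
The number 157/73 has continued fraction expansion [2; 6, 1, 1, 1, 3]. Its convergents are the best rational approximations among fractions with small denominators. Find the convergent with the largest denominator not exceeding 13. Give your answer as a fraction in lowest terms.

a_0 = 2: 2/1  (≤ bound)
a_1 = 6: 13/6  (≤ bound)
a_2 = 1: 15/7  (≤ bound)
a_3 = 1: 28/13  (≤ bound)
a_4 = 1: 43/20  (> 13, stop)

28/13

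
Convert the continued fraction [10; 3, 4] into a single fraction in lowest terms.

a_0 = 10: 10/1
a_1 = 3: 31/3
a_2 = 4: 134/13

134/13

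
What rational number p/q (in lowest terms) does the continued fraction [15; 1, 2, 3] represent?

157/10

Start with 3.
2 + 1/(3/1) = 2 + 1/3 = 7/3
1 + 1/(7/3) = 1 + 3/7 = 10/7
15 + 1/(10/7) = 15 + 7/10 = 157/10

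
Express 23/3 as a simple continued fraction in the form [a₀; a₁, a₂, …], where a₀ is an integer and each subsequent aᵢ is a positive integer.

[7; 1, 2]

⌊23/3⌋ = 7, remainder 2
⌊3/2⌋ = 1, remainder 1
⌊2/1⌋ = 2, remainder 0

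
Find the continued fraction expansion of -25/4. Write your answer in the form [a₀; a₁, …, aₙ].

[-7; 1, 3]

Apply division with remainder until the remainder is 0:
⌊-25/4⌋ = -7, remainder 3
⌊4/3⌋ = 1, remainder 1
⌊3/1⌋ = 3, remainder 0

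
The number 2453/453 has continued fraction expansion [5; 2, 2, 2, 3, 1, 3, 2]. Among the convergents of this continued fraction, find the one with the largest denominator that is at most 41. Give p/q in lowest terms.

222/41

List convergents until the denominator exceeds the bound:
a_0 = 5: 5/1  (≤ bound)
a_1 = 2: 11/2  (≤ bound)
a_2 = 2: 27/5  (≤ bound)
a_3 = 2: 65/12  (≤ bound)
a_4 = 3: 222/41  (≤ bound)
a_5 = 1: 287/53  (> 41, stop)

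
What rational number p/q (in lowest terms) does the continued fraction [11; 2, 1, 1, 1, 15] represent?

a_0 = 11: 11/1
a_1 = 2: 23/2
a_2 = 1: 34/3
a_3 = 1: 57/5
a_4 = 1: 91/8
a_5 = 15: 1422/125

1422/125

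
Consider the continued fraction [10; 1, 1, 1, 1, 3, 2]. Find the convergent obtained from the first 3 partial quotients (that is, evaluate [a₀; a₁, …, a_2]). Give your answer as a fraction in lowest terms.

21/2

a_0 = 10: 10/1
a_1 = 1: 11/1
a_2 = 1: 21/2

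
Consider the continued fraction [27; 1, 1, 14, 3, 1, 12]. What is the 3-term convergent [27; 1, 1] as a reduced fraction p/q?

55/2

a_0 = 27: 27/1
a_1 = 1: 28/1
a_2 = 1: 55/2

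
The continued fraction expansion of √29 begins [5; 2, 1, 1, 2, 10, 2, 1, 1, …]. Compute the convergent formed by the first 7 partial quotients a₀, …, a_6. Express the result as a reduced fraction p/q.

1524/283

Starting at the tail and folding back:
Start with 2.
10 + 1/(2/1) = 10 + 1/2 = 21/2
2 + 1/(21/2) = 2 + 2/21 = 44/21
1 + 1/(44/21) = 1 + 21/44 = 65/44
1 + 1/(65/44) = 1 + 44/65 = 109/65
2 + 1/(109/65) = 2 + 65/109 = 283/109
5 + 1/(283/109) = 5 + 109/283 = 1524/283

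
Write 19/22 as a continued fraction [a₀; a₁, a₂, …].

[0; 1, 6, 3]

Apply division with remainder until the remainder is 0:
⌊19/22⌋ = 0, remainder 19
⌊22/19⌋ = 1, remainder 3
⌊19/3⌋ = 6, remainder 1
⌊3/1⌋ = 3, remainder 0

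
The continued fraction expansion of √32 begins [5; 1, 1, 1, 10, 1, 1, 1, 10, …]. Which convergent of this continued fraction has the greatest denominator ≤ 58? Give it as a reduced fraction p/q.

198/35

a_0 = 5: 5/1  (≤ bound)
a_1 = 1: 6/1  (≤ bound)
a_2 = 1: 11/2  (≤ bound)
a_3 = 1: 17/3  (≤ bound)
a_4 = 10: 181/32  (≤ bound)
a_5 = 1: 198/35  (≤ bound)
a_6 = 1: 379/67  (> 58, stop)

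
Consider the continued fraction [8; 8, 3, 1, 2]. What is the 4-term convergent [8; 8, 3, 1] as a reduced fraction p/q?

Start with 1.
3 + 1/(1/1) = 3 + 1/1 = 4/1
8 + 1/(4/1) = 8 + 1/4 = 33/4
8 + 1/(33/4) = 8 + 4/33 = 268/33

268/33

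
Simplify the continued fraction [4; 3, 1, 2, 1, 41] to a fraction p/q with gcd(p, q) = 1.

2671/626

Start with 41.
1 + 1/(41/1) = 1 + 1/41 = 42/41
2 + 1/(42/41) = 2 + 41/42 = 125/42
1 + 1/(125/42) = 1 + 42/125 = 167/125
3 + 1/(167/125) = 3 + 125/167 = 626/167
4 + 1/(626/167) = 4 + 167/626 = 2671/626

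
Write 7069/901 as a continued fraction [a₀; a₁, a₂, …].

[7; 1, 5, 2, 13, 2, 2]

7069 ÷ 901 → quotient 7, remainder 762
901 ÷ 762 → quotient 1, remainder 139
762 ÷ 139 → quotient 5, remainder 67
139 ÷ 67 → quotient 2, remainder 5
67 ÷ 5 → quotient 13, remainder 2
5 ÷ 2 → quotient 2, remainder 1
2 ÷ 1 → quotient 2, remainder 0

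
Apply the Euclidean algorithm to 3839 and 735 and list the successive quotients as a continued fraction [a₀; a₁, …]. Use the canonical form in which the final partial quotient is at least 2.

[5; 4, 2, 13, 6]

3839 = 5·735 + 164, so a_0 = 5
735 = 4·164 + 79, so a_1 = 4
164 = 2·79 + 6, so a_2 = 2
79 = 13·6 + 1, so a_3 = 13
6 = 6·1 + 0, so a_4 = 6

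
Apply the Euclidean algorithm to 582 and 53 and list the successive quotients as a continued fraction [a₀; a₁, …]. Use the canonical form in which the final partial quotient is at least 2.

582 = 10·53 + 52, so a_0 = 10
53 = 1·52 + 1, so a_1 = 1
52 = 52·1 + 0, so a_2 = 52

[10; 1, 52]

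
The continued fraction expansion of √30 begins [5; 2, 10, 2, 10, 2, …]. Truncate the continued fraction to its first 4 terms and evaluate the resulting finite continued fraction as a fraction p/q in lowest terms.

241/44

Use the convergent recurrence hₖ = aₖ·hₖ₋₁ + hₖ₋₂ (and likewise for the denominators kₖ):
a_0 = 5: 5/1
a_1 = 2: 11/2
a_2 = 10: 115/21
a_3 = 2: 241/44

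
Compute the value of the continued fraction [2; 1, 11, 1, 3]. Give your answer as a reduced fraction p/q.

Start with 3.
1 + 1/(3/1) = 1 + 1/3 = 4/3
11 + 1/(4/3) = 11 + 3/4 = 47/4
1 + 1/(47/4) = 1 + 4/47 = 51/47
2 + 1/(51/47) = 2 + 47/51 = 149/51

149/51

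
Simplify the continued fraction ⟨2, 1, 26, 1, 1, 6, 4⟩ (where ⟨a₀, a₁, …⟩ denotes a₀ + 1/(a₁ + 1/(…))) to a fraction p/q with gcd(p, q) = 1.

4407/1487

Start with 4.
6 + 1/(4/1) = 6 + 1/4 = 25/4
1 + 1/(25/4) = 1 + 4/25 = 29/25
1 + 1/(29/25) = 1 + 25/29 = 54/29
26 + 1/(54/29) = 26 + 29/54 = 1433/54
1 + 1/(1433/54) = 1 + 54/1433 = 1487/1433
2 + 1/(1487/1433) = 2 + 1433/1487 = 4407/1487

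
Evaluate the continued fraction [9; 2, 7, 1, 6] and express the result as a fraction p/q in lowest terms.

a_0 = 9: 9/1
a_1 = 2: 19/2
a_2 = 7: 142/15
a_3 = 1: 161/17
a_4 = 6: 1108/117

1108/117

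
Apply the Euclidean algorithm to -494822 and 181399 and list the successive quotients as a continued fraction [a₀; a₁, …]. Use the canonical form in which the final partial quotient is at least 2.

[-3; 3, 1, 2, 15, 51, 21]

-494822 ÷ 181399 → quotient -3, remainder 49375
181399 ÷ 49375 → quotient 3, remainder 33274
49375 ÷ 33274 → quotient 1, remainder 16101
33274 ÷ 16101 → quotient 2, remainder 1072
16101 ÷ 1072 → quotient 15, remainder 21
1072 ÷ 21 → quotient 51, remainder 1
21 ÷ 1 → quotient 21, remainder 0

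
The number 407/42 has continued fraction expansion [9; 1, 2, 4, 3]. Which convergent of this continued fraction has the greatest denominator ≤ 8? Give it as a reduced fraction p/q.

List convergents until the denominator exceeds the bound:
a_0 = 9: 9/1  (≤ bound)
a_1 = 1: 10/1  (≤ bound)
a_2 = 2: 29/3  (≤ bound)
a_3 = 4: 126/13  (> 8, stop)

29/3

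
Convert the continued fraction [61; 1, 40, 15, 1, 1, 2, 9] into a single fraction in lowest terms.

Compute successive convergents:
a_0 = 61: 61/1
a_1 = 1: 62/1
a_2 = 40: 2541/41
a_3 = 15: 38177/616
a_4 = 1: 40718/657
a_5 = 1: 78895/1273
a_6 = 2: 198508/3203
a_7 = 9: 1865467/30100

1865467/30100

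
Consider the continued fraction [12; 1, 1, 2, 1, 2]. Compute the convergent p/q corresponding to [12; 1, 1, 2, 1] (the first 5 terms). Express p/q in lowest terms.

Use the convergent recurrence hₖ = aₖ·hₖ₋₁ + hₖ₋₂ (and likewise for the denominators kₖ):
a_0 = 12: 12/1
a_1 = 1: 13/1
a_2 = 1: 25/2
a_3 = 2: 63/5
a_4 = 1: 88/7

88/7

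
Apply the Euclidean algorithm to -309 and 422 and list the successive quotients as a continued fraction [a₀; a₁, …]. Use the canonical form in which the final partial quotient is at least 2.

[-1; 3, 1, 2, 1, 3, 3, 2]

⌊-309/422⌋ = -1, remainder 113
⌊422/113⌋ = 3, remainder 83
⌊113/83⌋ = 1, remainder 30
⌊83/30⌋ = 2, remainder 23
⌊30/23⌋ = 1, remainder 7
⌊23/7⌋ = 3, remainder 2
⌊7/2⌋ = 3, remainder 1
⌊2/1⌋ = 2, remainder 0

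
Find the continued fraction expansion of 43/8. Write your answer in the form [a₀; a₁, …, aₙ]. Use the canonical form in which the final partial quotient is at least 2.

⌊43/8⌋ = 5, remainder 3
⌊8/3⌋ = 2, remainder 2
⌊3/2⌋ = 1, remainder 1
⌊2/1⌋ = 2, remainder 0

[5; 2, 1, 2]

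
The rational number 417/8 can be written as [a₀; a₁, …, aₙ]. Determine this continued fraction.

[52; 8]

417 = 52·8 + 1, so a_0 = 52
8 = 8·1 + 0, so a_1 = 8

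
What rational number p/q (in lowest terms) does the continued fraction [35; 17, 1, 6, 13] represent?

Build up convergents one term at a time:
a_0 = 35: 35/1
a_1 = 17: 596/17
a_2 = 1: 631/18
a_3 = 6: 4382/125
a_4 = 13: 57597/1643

57597/1643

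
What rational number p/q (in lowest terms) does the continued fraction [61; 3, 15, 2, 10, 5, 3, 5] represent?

a_0 = 61: 61/1
a_1 = 3: 184/3
a_2 = 15: 2821/46
a_3 = 2: 5826/95
a_4 = 10: 61081/996
a_5 = 5: 311231/5075
a_6 = 3: 994774/16221
a_7 = 5: 5285101/86180

5285101/86180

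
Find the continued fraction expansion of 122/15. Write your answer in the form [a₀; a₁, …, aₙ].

[8; 7, 2]

122 = 8·15 + 2, so a_0 = 8
15 = 7·2 + 1, so a_1 = 7
2 = 2·1 + 0, so a_2 = 2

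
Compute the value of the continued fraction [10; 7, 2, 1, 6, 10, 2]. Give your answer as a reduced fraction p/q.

31736/3131

Use the convergent recurrence hₖ = aₖ·hₖ₋₁ + hₖ₋₂ (and likewise for the denominators kₖ):
a_0 = 10: 10/1
a_1 = 7: 71/7
a_2 = 2: 152/15
a_3 = 1: 223/22
a_4 = 6: 1490/147
a_5 = 10: 15123/1492
a_6 = 2: 31736/3131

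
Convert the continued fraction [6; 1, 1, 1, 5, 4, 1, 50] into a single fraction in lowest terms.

29722/4471

Build up convergents one term at a time:
a_0 = 6: 6/1
a_1 = 1: 7/1
a_2 = 1: 13/2
a_3 = 1: 20/3
a_4 = 5: 113/17
a_5 = 4: 472/71
a_6 = 1: 585/88
a_7 = 50: 29722/4471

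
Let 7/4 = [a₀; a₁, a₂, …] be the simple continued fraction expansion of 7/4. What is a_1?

7 ÷ 4 → quotient 1, remainder 3
4 ÷ 3 → quotient 1, remainder 1

1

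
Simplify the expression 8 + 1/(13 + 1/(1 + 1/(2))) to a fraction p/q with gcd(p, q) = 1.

331/41

Start with 2.
1 + 1/(2/1) = 1 + 1/2 = 3/2
13 + 1/(3/2) = 13 + 2/3 = 41/3
8 + 1/(41/3) = 8 + 3/41 = 331/41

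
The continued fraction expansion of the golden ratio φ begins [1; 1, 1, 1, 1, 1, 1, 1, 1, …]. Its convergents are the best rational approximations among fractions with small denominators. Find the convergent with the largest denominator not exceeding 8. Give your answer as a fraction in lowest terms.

a_0 = 1: 1/1  (≤ bound)
a_1 = 1: 2/1  (≤ bound)
a_2 = 1: 3/2  (≤ bound)
a_3 = 1: 5/3  (≤ bound)
a_4 = 1: 8/5  (≤ bound)
a_5 = 1: 13/8  (≤ bound)
a_6 = 1: 21/13  (> 8, stop)

13/8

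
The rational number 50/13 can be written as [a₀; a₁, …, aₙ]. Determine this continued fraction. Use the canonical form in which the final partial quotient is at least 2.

[3; 1, 5, 2]

Run the Euclidean algorithm, recording each quotient:
50 = 3·13 + 11, so a_0 = 3
13 = 1·11 + 2, so a_1 = 1
11 = 5·2 + 1, so a_2 = 5
2 = 2·1 + 0, so a_3 = 2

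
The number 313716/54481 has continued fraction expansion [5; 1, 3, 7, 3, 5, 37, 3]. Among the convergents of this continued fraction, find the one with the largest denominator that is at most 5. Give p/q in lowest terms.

List convergents until the denominator exceeds the bound:
a_0 = 5: 5/1  (≤ bound)
a_1 = 1: 6/1  (≤ bound)
a_2 = 3: 23/4  (≤ bound)
a_3 = 7: 167/29  (> 5, stop)

23/4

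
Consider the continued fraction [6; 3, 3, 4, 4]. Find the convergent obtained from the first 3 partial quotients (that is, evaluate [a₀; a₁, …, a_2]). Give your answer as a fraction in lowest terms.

63/10

a_0 = 6: 6/1
a_1 = 3: 19/3
a_2 = 3: 63/10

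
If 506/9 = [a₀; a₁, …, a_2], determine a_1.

4

Run the Euclidean algorithm, recording each quotient:
⌊506/9⌋ = 56, remainder 2
⌊9/2⌋ = 4, remainder 1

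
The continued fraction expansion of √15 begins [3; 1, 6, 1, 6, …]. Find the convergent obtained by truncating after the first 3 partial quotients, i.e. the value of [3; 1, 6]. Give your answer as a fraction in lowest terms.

27/7

a_0 = 3: 3/1
a_1 = 1: 4/1
a_2 = 6: 27/7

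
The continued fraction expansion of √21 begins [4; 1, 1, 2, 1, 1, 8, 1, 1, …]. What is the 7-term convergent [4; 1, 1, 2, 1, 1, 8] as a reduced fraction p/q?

472/103

Start with 8.
1 + 1/(8/1) = 1 + 1/8 = 9/8
1 + 1/(9/8) = 1 + 8/9 = 17/9
2 + 1/(17/9) = 2 + 9/17 = 43/17
1 + 1/(43/17) = 1 + 17/43 = 60/43
1 + 1/(60/43) = 1 + 43/60 = 103/60
4 + 1/(103/60) = 4 + 60/103 = 472/103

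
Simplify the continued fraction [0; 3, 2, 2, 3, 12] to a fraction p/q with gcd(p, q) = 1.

Compute successive convergents:
a_0 = 0: 0/1
a_1 = 3: 1/3
a_2 = 2: 2/7
a_3 = 2: 5/17
a_4 = 3: 17/58
a_5 = 12: 209/713

209/713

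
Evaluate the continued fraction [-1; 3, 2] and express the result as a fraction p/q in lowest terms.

Start with 2.
3 + 1/(2/1) = 3 + 1/2 = 7/2
-1 + 1/(7/2) = -1 + 2/7 = -5/7

-5/7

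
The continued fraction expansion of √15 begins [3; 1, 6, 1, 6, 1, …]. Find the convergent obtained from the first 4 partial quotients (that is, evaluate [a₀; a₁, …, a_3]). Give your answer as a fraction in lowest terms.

Use the convergent recurrence hₖ = aₖ·hₖ₋₁ + hₖ₋₂ (and likewise for the denominators kₖ):
a_0 = 3: 3/1
a_1 = 1: 4/1
a_2 = 6: 27/7
a_3 = 1: 31/8

31/8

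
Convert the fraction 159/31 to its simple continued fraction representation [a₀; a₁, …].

[5; 7, 1, 3]

159 = 5·31 + 4, so a_0 = 5
31 = 7·4 + 3, so a_1 = 7
4 = 1·3 + 1, so a_2 = 1
3 = 3·1 + 0, so a_3 = 3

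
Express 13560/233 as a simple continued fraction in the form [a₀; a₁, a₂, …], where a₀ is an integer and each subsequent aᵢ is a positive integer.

[58; 5, 15, 3]

⌊13560/233⌋ = 58, remainder 46
⌊233/46⌋ = 5, remainder 3
⌊46/3⌋ = 15, remainder 1
⌊3/1⌋ = 3, remainder 0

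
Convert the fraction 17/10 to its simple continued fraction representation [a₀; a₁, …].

[1; 1, 2, 3]

17 = 1·10 + 7, so a_0 = 1
10 = 1·7 + 3, so a_1 = 1
7 = 2·3 + 1, so a_2 = 2
3 = 3·1 + 0, so a_3 = 3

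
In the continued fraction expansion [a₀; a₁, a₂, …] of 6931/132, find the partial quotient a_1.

1

6931 ÷ 132 → quotient 52, remainder 67
132 ÷ 67 → quotient 1, remainder 65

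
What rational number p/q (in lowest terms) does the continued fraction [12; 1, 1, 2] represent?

63/5

a_0 = 12: 12/1
a_1 = 1: 13/1
a_2 = 1: 25/2
a_3 = 2: 63/5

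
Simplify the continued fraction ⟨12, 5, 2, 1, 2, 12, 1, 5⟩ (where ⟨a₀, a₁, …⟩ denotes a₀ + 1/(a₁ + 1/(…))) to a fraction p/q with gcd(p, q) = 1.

a_0 = 12: 12/1
a_1 = 5: 61/5
a_2 = 2: 134/11
a_3 = 1: 195/16
a_4 = 2: 524/43
a_5 = 12: 6483/532
a_6 = 1: 7007/575
a_7 = 5: 41518/3407

41518/3407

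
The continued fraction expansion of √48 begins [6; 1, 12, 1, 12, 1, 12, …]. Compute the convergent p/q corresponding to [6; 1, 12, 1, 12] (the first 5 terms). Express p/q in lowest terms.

a_0 = 6: 6/1
a_1 = 1: 7/1
a_2 = 12: 90/13
a_3 = 1: 97/14
a_4 = 12: 1254/181

1254/181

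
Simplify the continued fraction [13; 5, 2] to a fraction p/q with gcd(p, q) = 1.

a_0 = 13: 13/1
a_1 = 5: 66/5
a_2 = 2: 145/11

145/11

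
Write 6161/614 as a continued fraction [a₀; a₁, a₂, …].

[10; 29, 4, 5]

Run the Euclidean algorithm, recording each quotient:
6161 = 10·614 + 21, so a_0 = 10
614 = 29·21 + 5, so a_1 = 29
21 = 4·5 + 1, so a_2 = 4
5 = 5·1 + 0, so a_3 = 5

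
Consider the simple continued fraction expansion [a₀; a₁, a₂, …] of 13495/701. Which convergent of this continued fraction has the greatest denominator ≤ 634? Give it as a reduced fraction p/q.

4524/235

List convergents until the denominator exceeds the bound:
a_0 = 19: 19/1  (≤ bound)
a_1 = 3: 58/3  (≤ bound)
a_2 = 1: 77/4  (≤ bound)
a_3 = 57: 4447/231  (≤ bound)
a_4 = 1: 4524/235  (≤ bound)
a_5 = 2: 13495/701  (> 634, stop)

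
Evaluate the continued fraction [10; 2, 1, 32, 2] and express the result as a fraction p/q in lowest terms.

a_0 = 10: 10/1
a_1 = 2: 21/2
a_2 = 1: 31/3
a_3 = 32: 1013/98
a_4 = 2: 2057/199

2057/199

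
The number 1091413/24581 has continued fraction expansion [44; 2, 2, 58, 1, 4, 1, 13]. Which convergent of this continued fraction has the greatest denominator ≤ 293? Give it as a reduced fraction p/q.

List convergents until the denominator exceeds the bound:
a_0 = 44: 44/1  (≤ bound)
a_1 = 2: 89/2  (≤ bound)
a_2 = 2: 222/5  (≤ bound)
a_3 = 58: 12965/292  (≤ bound)
a_4 = 1: 13187/297  (> 293, stop)

12965/292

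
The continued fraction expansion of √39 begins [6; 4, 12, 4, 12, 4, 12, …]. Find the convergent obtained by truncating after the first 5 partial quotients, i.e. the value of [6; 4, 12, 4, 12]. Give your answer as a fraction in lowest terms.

Start with 12.
4 + 1/(12/1) = 4 + 1/12 = 49/12
12 + 1/(49/12) = 12 + 12/49 = 600/49
4 + 1/(600/49) = 4 + 49/600 = 2449/600
6 + 1/(2449/600) = 6 + 600/2449 = 15294/2449

15294/2449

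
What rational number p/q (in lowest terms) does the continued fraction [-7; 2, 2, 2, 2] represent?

Start with 2.
2 + 1/(2/1) = 2 + 1/2 = 5/2
2 + 1/(5/2) = 2 + 2/5 = 12/5
2 + 1/(12/5) = 2 + 5/12 = 29/12
-7 + 1/(29/12) = -7 + 12/29 = -191/29

-191/29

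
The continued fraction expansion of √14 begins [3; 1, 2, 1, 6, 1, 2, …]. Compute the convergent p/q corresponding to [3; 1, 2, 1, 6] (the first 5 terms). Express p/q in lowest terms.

101/27

Start with 6.
1 + 1/(6/1) = 1 + 1/6 = 7/6
2 + 1/(7/6) = 2 + 6/7 = 20/7
1 + 1/(20/7) = 1 + 7/20 = 27/20
3 + 1/(27/20) = 3 + 20/27 = 101/27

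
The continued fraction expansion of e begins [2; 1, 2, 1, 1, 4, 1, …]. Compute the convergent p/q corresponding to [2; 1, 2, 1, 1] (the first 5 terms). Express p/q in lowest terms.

Start with 1.
1 + 1/(1/1) = 1 + 1/1 = 2/1
2 + 1/(2/1) = 2 + 1/2 = 5/2
1 + 1/(5/2) = 1 + 2/5 = 7/5
2 + 1/(7/5) = 2 + 5/7 = 19/7

19/7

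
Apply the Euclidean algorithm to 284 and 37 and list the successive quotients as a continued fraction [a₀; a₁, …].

284 = 7·37 + 25, so a_0 = 7
37 = 1·25 + 12, so a_1 = 1
25 = 2·12 + 1, so a_2 = 2
12 = 12·1 + 0, so a_3 = 12

[7; 1, 2, 12]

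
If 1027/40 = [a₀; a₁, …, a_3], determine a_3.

13

Apply division with remainder until the remainder is 0:
1027 = 25·40 + 27, so a_0 = 25
40 = 1·27 + 13, so a_1 = 1
27 = 2·13 + 1, so a_2 = 2
13 = 13·1 + 0, so a_3 = 13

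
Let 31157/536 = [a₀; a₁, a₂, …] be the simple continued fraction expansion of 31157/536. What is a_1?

31157 = 58·536 + 69, so a_0 = 58
536 = 7·69 + 53, so a_1 = 7

7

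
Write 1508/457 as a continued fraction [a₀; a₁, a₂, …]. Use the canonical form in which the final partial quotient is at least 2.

[3; 3, 2, 1, 45]

1508 = 3·457 + 137, so a_0 = 3
457 = 3·137 + 46, so a_1 = 3
137 = 2·46 + 45, so a_2 = 2
46 = 1·45 + 1, so a_3 = 1
45 = 45·1 + 0, so a_4 = 45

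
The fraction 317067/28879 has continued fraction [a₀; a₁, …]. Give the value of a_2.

317067 = 10·28879 + 28277, so a_0 = 10
28879 = 1·28277 + 602, so a_1 = 1
28277 = 46·602 + 585, so a_2 = 46

46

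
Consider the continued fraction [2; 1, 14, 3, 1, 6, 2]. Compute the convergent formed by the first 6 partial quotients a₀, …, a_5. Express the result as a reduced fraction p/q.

Start with 6.
1 + 1/(6/1) = 1 + 1/6 = 7/6
3 + 1/(7/6) = 3 + 6/7 = 27/7
14 + 1/(27/7) = 14 + 7/27 = 385/27
1 + 1/(385/27) = 1 + 27/385 = 412/385
2 + 1/(412/385) = 2 + 385/412 = 1209/412

1209/412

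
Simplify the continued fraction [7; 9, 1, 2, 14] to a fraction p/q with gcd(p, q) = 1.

2955/416

Compute successive convergents:
a_0 = 7: 7/1
a_1 = 9: 64/9
a_2 = 1: 71/10
a_3 = 2: 206/29
a_4 = 14: 2955/416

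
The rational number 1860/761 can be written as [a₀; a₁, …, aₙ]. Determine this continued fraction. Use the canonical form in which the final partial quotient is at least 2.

1860 ÷ 761 → quotient 2, remainder 338
761 ÷ 338 → quotient 2, remainder 85
338 ÷ 85 → quotient 3, remainder 83
85 ÷ 83 → quotient 1, remainder 2
83 ÷ 2 → quotient 41, remainder 1
2 ÷ 1 → quotient 2, remainder 0

[2; 2, 3, 1, 41, 2]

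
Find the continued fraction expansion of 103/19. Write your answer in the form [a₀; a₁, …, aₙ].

[5; 2, 2, 1, 2]

Run the Euclidean algorithm, recording each quotient:
103 ÷ 19 → quotient 5, remainder 8
19 ÷ 8 → quotient 2, remainder 3
8 ÷ 3 → quotient 2, remainder 2
3 ÷ 2 → quotient 1, remainder 1
2 ÷ 1 → quotient 2, remainder 0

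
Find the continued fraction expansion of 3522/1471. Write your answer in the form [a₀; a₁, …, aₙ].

⌊3522/1471⌋ = 2, remainder 580
⌊1471/580⌋ = 2, remainder 311
⌊580/311⌋ = 1, remainder 269
⌊311/269⌋ = 1, remainder 42
⌊269/42⌋ = 6, remainder 17
⌊42/17⌋ = 2, remainder 8
⌊17/8⌋ = 2, remainder 1
⌊8/1⌋ = 8, remainder 0

[2; 2, 1, 1, 6, 2, 2, 8]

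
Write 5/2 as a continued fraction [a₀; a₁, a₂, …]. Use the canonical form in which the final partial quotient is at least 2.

5 = 2·2 + 1, so a_0 = 2
2 = 2·1 + 0, so a_1 = 2

[2; 2]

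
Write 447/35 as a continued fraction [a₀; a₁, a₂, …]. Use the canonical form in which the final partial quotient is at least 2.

[12; 1, 3, 2, 1, 2]

Apply division with remainder until the remainder is 0:
447 ÷ 35 → quotient 12, remainder 27
35 ÷ 27 → quotient 1, remainder 8
27 ÷ 8 → quotient 3, remainder 3
8 ÷ 3 → quotient 2, remainder 2
3 ÷ 2 → quotient 1, remainder 1
2 ÷ 1 → quotient 2, remainder 0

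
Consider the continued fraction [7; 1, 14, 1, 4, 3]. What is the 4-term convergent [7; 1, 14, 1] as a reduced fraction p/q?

127/16

Use the convergent recurrence hₖ = aₖ·hₖ₋₁ + hₖ₋₂ (and likewise for the denominators kₖ):
a_0 = 7: 7/1
a_1 = 1: 8/1
a_2 = 14: 119/15
a_3 = 1: 127/16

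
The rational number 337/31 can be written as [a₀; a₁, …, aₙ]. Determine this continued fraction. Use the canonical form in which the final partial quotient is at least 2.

337 ÷ 31 → quotient 10, remainder 27
31 ÷ 27 → quotient 1, remainder 4
27 ÷ 4 → quotient 6, remainder 3
4 ÷ 3 → quotient 1, remainder 1
3 ÷ 1 → quotient 3, remainder 0

[10; 1, 6, 1, 3]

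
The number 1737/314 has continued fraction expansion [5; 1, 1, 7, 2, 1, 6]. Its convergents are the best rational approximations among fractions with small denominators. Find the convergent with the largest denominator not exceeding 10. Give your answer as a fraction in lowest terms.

a_0 = 5: 5/1  (≤ bound)
a_1 = 1: 6/1  (≤ bound)
a_2 = 1: 11/2  (≤ bound)
a_3 = 7: 83/15  (> 10, stop)

11/2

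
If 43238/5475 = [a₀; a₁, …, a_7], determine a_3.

1

43238 = 7·5475 + 4913, so a_0 = 7
5475 = 1·4913 + 562, so a_1 = 1
4913 = 8·562 + 417, so a_2 = 8
562 = 1·417 + 145, so a_3 = 1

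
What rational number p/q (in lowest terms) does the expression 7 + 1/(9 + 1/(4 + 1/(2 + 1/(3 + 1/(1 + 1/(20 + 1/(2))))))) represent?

111609/15701

a_0 = 7: 7/1
a_1 = 9: 64/9
a_2 = 4: 263/37
a_3 = 2: 590/83
a_4 = 3: 2033/286
a_5 = 1: 2623/369
a_6 = 20: 54493/7666
a_7 = 2: 111609/15701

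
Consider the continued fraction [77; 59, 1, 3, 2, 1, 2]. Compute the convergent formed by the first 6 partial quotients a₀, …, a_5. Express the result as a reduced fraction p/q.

Compute successive convergents:
a_0 = 77: 77/1
a_1 = 59: 4544/59
a_2 = 1: 4621/60
a_3 = 3: 18407/239
a_4 = 2: 41435/538
a_5 = 1: 59842/777

59842/777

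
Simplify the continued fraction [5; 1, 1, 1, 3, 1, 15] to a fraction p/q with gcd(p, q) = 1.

1247/221

Work from the innermost term outward:
Start with 15.
1 + 1/(15/1) = 1 + 1/15 = 16/15
3 + 1/(16/15) = 3 + 15/16 = 63/16
1 + 1/(63/16) = 1 + 16/63 = 79/63
1 + 1/(79/63) = 1 + 63/79 = 142/79
1 + 1/(142/79) = 1 + 79/142 = 221/142
5 + 1/(221/142) = 5 + 142/221 = 1247/221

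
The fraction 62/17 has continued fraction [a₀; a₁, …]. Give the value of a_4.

62 ÷ 17 → quotient 3, remainder 11
17 ÷ 11 → quotient 1, remainder 6
11 ÷ 6 → quotient 1, remainder 5
6 ÷ 5 → quotient 1, remainder 1
5 ÷ 1 → quotient 5, remainder 0

5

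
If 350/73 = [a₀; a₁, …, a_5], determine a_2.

3

Apply division with remainder until the remainder is 0:
350 ÷ 73 → quotient 4, remainder 58
73 ÷ 58 → quotient 1, remainder 15
58 ÷ 15 → quotient 3, remainder 13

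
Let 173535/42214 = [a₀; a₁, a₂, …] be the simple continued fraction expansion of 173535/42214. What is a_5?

1

173535 ÷ 42214 → quotient 4, remainder 4679
42214 ÷ 4679 → quotient 9, remainder 103
4679 ÷ 103 → quotient 45, remainder 44
103 ÷ 44 → quotient 2, remainder 15
44 ÷ 15 → quotient 2, remainder 14
15 ÷ 14 → quotient 1, remainder 1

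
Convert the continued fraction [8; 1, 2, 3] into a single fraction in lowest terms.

87/10

Build up convergents one term at a time:
a_0 = 8: 8/1
a_1 = 1: 9/1
a_2 = 2: 26/3
a_3 = 3: 87/10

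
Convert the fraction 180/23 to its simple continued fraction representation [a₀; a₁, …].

Apply division with remainder until the remainder is 0:
180 ÷ 23 → quotient 7, remainder 19
23 ÷ 19 → quotient 1, remainder 4
19 ÷ 4 → quotient 4, remainder 3
4 ÷ 3 → quotient 1, remainder 1
3 ÷ 1 → quotient 3, remainder 0

[7; 1, 4, 1, 3]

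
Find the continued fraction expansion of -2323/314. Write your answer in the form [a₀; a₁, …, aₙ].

[-8; 1, 1, 1, 1, 20, 3]

-2323 = -8·314 + 189, so a_0 = -8
314 = 1·189 + 125, so a_1 = 1
189 = 1·125 + 64, so a_2 = 1
125 = 1·64 + 61, so a_3 = 1
64 = 1·61 + 3, so a_4 = 1
61 = 20·3 + 1, so a_5 = 20
3 = 3·1 + 0, so a_6 = 3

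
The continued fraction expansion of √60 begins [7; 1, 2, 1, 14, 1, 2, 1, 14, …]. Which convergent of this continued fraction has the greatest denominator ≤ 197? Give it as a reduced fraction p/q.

a_0 = 7: 7/1  (≤ bound)
a_1 = 1: 8/1  (≤ bound)
a_2 = 2: 23/3  (≤ bound)
a_3 = 1: 31/4  (≤ bound)
a_4 = 14: 457/59  (≤ bound)
a_5 = 1: 488/63  (≤ bound)
a_6 = 2: 1433/185  (≤ bound)
a_7 = 1: 1921/248  (> 197, stop)

1433/185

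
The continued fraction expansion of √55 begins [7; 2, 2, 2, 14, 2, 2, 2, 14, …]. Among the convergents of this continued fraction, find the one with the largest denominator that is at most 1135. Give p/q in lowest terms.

6593/889

a_0 = 7: 7/1  (≤ bound)
a_1 = 2: 15/2  (≤ bound)
a_2 = 2: 37/5  (≤ bound)
a_3 = 2: 89/12  (≤ bound)
a_4 = 14: 1283/173  (≤ bound)
a_5 = 2: 2655/358  (≤ bound)
a_6 = 2: 6593/889  (≤ bound)
a_7 = 2: 15841/2136  (> 1135, stop)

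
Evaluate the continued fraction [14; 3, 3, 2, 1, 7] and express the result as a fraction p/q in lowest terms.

3633/254

Build up convergents one term at a time:
a_0 = 14: 14/1
a_1 = 3: 43/3
a_2 = 3: 143/10
a_3 = 2: 329/23
a_4 = 1: 472/33
a_5 = 7: 3633/254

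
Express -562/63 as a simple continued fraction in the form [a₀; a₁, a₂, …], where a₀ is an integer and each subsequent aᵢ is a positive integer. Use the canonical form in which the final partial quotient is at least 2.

-562 ÷ 63 → quotient -9, remainder 5
63 ÷ 5 → quotient 12, remainder 3
5 ÷ 3 → quotient 1, remainder 2
3 ÷ 2 → quotient 1, remainder 1
2 ÷ 1 → quotient 2, remainder 0

[-9; 12, 1, 1, 2]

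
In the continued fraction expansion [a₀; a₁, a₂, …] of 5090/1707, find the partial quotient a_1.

5090 ÷ 1707 → quotient 2, remainder 1676
1707 ÷ 1676 → quotient 1, remainder 31

1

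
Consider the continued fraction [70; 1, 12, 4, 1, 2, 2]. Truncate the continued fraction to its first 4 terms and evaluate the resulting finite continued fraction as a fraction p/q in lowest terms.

Starting at the tail and folding back:
Start with 4.
12 + 1/(4/1) = 12 + 1/4 = 49/4
1 + 1/(49/4) = 1 + 4/49 = 53/49
70 + 1/(53/49) = 70 + 49/53 = 3759/53

3759/53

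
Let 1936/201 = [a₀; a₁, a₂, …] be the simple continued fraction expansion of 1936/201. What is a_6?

1936 = 9·201 + 127, so a_0 = 9
201 = 1·127 + 74, so a_1 = 1
127 = 1·74 + 53, so a_2 = 1
74 = 1·53 + 21, so a_3 = 1
53 = 2·21 + 11, so a_4 = 2
21 = 1·11 + 10, so a_5 = 1
11 = 1·10 + 1, so a_6 = 1

1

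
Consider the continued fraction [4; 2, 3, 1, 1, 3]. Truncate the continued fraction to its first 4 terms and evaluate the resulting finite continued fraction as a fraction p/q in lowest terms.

40/9

Compute successive convergents:
a_0 = 4: 4/1
a_1 = 2: 9/2
a_2 = 3: 31/7
a_3 = 1: 40/9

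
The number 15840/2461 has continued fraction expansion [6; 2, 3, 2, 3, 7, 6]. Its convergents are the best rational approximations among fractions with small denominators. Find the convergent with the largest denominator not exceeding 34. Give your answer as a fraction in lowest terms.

a_0 = 6: 6/1  (≤ bound)
a_1 = 2: 13/2  (≤ bound)
a_2 = 3: 45/7  (≤ bound)
a_3 = 2: 103/16  (≤ bound)
a_4 = 3: 354/55  (> 34, stop)

103/16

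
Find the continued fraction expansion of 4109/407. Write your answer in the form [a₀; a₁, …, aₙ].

⌊4109/407⌋ = 10, remainder 39
⌊407/39⌋ = 10, remainder 17
⌊39/17⌋ = 2, remainder 5
⌊17/5⌋ = 3, remainder 2
⌊5/2⌋ = 2, remainder 1
⌊2/1⌋ = 2, remainder 0

[10; 10, 2, 3, 2, 2]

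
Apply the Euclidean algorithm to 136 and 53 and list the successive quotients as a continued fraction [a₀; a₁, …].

[2; 1, 1, 3, 3, 2]

⌊136/53⌋ = 2, remainder 30
⌊53/30⌋ = 1, remainder 23
⌊30/23⌋ = 1, remainder 7
⌊23/7⌋ = 3, remainder 2
⌊7/2⌋ = 3, remainder 1
⌊2/1⌋ = 2, remainder 0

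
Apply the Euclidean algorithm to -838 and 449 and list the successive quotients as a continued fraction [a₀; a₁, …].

[-2; 7, 2, 14, 2]

Apply division with remainder until the remainder is 0:
⌊-838/449⌋ = -2, remainder 60
⌊449/60⌋ = 7, remainder 29
⌊60/29⌋ = 2, remainder 2
⌊29/2⌋ = 14, remainder 1
⌊2/1⌋ = 2, remainder 0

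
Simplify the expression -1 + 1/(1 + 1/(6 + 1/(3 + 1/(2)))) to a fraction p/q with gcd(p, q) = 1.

Start with 2.
3 + 1/(2/1) = 3 + 1/2 = 7/2
6 + 1/(7/2) = 6 + 2/7 = 44/7
1 + 1/(44/7) = 1 + 7/44 = 51/44
-1 + 1/(51/44) = -1 + 44/51 = -7/51

-7/51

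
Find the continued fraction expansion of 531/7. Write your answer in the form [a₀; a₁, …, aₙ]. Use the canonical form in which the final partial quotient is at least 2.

[75; 1, 6]

531 ÷ 7 → quotient 75, remainder 6
7 ÷ 6 → quotient 1, remainder 1
6 ÷ 1 → quotient 6, remainder 0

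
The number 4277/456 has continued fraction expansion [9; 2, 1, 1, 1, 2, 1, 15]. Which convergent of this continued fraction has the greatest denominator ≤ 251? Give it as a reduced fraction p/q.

272/29

a_0 = 9: 9/1  (≤ bound)
a_1 = 2: 19/2  (≤ bound)
a_2 = 1: 28/3  (≤ bound)
a_3 = 1: 47/5  (≤ bound)
a_4 = 1: 75/8  (≤ bound)
a_5 = 2: 197/21  (≤ bound)
a_6 = 1: 272/29  (≤ bound)
a_7 = 15: 4277/456  (> 251, stop)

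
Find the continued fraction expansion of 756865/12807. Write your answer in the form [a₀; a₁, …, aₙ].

[59; 10, 4, 2, 1, 3, 6, 4]

Repeatedly divide and take the remainder:
756865 ÷ 12807 → quotient 59, remainder 1252
12807 ÷ 1252 → quotient 10, remainder 287
1252 ÷ 287 → quotient 4, remainder 104
287 ÷ 104 → quotient 2, remainder 79
104 ÷ 79 → quotient 1, remainder 25
79 ÷ 25 → quotient 3, remainder 4
25 ÷ 4 → quotient 6, remainder 1
4 ÷ 1 → quotient 4, remainder 0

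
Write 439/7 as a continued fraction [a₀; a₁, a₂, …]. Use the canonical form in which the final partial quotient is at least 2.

[62; 1, 2, 2]

⌊439/7⌋ = 62, remainder 5
⌊7/5⌋ = 1, remainder 2
⌊5/2⌋ = 2, remainder 1
⌊2/1⌋ = 2, remainder 0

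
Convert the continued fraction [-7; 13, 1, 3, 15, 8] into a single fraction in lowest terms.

-46877/6767

Start with 8.
15 + 1/(8/1) = 15 + 1/8 = 121/8
3 + 1/(121/8) = 3 + 8/121 = 371/121
1 + 1/(371/121) = 1 + 121/371 = 492/371
13 + 1/(492/371) = 13 + 371/492 = 6767/492
-7 + 1/(6767/492) = -7 + 492/6767 = -46877/6767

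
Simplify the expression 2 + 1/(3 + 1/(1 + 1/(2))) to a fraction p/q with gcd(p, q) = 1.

25/11

Starting at the tail and folding back:
Start with 2.
1 + 1/(2/1) = 1 + 1/2 = 3/2
3 + 1/(3/2) = 3 + 2/3 = 11/3
2 + 1/(11/3) = 2 + 3/11 = 25/11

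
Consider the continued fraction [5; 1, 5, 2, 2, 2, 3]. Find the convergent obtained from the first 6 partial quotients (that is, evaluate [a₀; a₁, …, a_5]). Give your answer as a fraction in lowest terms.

Compute successive convergents:
a_0 = 5: 5/1
a_1 = 1: 6/1
a_2 = 5: 35/6
a_3 = 2: 76/13
a_4 = 2: 187/32
a_5 = 2: 450/77

450/77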